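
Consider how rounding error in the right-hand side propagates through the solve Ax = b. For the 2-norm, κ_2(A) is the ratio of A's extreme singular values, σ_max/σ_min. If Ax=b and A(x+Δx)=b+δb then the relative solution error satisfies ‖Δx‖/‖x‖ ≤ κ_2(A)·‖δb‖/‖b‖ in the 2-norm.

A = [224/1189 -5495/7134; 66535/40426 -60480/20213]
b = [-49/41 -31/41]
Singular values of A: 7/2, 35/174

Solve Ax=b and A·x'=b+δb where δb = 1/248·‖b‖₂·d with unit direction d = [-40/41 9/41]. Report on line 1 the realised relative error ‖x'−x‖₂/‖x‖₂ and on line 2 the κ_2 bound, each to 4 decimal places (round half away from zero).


0.0057
0.0702

from the listed singular values, σ₁ = 7/2, σ_n = 35/174
κ = σ_max/σ_min = (7/2)/(35/174) = 17.4000
perturbation bound = 17.4000·1/248 = 0.0702
solve Ax = b  →  x = [4.2521 2.5916]
‖b‖₂ = 1.4142 and ‖x‖₂ = 4.9796
δb = ε·‖b‖·d = [-0.0056 0.0013]; solving A·Δx = δb gives ‖Δx‖ = 0.0283
dividing the unrounded norms, ‖Δx‖/‖x‖ = 0.0057
tightness: 0.0057 against a bound of 0.0702 (unrounded ratio ≈ 0.0811)


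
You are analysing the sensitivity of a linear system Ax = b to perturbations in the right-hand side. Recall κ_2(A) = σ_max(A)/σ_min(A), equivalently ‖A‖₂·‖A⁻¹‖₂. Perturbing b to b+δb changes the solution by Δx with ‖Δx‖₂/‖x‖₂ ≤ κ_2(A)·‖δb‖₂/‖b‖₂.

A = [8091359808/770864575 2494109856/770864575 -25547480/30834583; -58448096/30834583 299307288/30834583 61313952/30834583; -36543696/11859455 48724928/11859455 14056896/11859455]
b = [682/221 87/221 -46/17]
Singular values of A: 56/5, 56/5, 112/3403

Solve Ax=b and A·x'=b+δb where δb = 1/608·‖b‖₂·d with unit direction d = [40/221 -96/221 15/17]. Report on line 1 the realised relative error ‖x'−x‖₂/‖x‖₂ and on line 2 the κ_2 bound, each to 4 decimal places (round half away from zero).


from the listed singular values, σ₁ = 56/5, σ_n = 112/3403
κ_2(A) = (56/5) / (112/3403) = 340.3000
κ_2(A)·‖δb‖/‖b‖ = 0.5597
solve Ax = b  →  x = [-7.6848 10.6928 -59.3249]
‖b‖₂ = 4.1231 and ‖x‖₂ = 60.7687
Δx = A⁻¹·δb where δb = 1/608·4.1231·d; ‖Δx‖ = 0.2060
realised ‖Δx‖/‖x‖ = 0.0034
so the bound overstates the realised error by a factor of ≈ 165.0721 (computed from the unrounded values)

0.0034
0.5597


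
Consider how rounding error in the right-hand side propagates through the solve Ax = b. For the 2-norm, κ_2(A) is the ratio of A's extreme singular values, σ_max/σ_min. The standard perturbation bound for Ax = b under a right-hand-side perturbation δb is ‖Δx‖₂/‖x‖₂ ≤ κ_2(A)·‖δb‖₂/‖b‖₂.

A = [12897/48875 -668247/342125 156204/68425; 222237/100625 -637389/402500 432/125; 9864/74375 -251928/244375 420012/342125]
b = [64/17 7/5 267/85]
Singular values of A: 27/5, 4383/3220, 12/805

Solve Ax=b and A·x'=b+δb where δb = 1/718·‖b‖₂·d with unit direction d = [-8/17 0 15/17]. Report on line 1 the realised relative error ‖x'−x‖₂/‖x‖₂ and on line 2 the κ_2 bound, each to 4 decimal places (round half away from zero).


0.0071
0.5045

from the listed singular values, σ₁ = 27/5, σ_n = 12/805
condition number: (27/5) ÷ (12/805) = 362.2500
worst-case relative error ≤ 362.2500 × 1/718 = 0.5045
solve Ax = b  →  x = [-33.6965 41.2554 40.8426]
‖b‖ = 5.0990, ‖x‖ = 67.1236
Δx = A⁻¹·δb where δb = 1/718·5.0990·d; ‖Δx‖ = 0.4764
dividing the unrounded norms, ‖Δx‖/‖x‖ = 0.0071
so the bound overstates the realised error by a factor of ≈ 71.0857 (computed from the unrounded values)


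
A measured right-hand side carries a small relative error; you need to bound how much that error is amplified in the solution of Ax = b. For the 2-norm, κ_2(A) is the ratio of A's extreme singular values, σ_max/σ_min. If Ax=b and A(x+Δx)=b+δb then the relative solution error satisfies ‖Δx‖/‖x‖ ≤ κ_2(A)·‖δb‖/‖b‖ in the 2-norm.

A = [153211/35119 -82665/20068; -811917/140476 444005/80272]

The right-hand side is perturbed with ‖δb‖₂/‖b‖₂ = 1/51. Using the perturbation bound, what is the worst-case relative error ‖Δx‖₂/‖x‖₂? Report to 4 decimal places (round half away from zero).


6.0787

M = AᵀA = [1034786983225/19733506576 -563138204625/11276289472; -563138204625/11276289472 306476475625/6443593984]. tr(M)=37543328225/375429376, det(M)=9765625/93857344
solving λ² − 37543328225/375429376·λ + 9765625/93857344 = 0 gives λ = 100, 390625/375429376
κ_2(A) = √(λ_max/λ_min) = √(100 / (390625/375429376)) = 310.0160
worst-case relative error ≤ 310.0160 × 1/51 = 6.0787


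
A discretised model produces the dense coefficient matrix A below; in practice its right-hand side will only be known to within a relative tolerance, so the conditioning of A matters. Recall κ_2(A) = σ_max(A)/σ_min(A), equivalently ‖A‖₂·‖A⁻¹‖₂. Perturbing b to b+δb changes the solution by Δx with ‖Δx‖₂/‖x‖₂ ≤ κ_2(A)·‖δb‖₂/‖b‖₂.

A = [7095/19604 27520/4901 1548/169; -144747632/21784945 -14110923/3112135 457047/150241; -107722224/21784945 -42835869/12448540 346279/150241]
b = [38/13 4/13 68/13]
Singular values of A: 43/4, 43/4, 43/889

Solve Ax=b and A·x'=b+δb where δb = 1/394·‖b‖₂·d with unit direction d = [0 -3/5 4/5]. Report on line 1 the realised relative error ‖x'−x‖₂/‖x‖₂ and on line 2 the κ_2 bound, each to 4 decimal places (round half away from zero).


largest singular value 43/4, smallest 43/889
condition number: (43/4) ÷ (43/889) = 222.2500
worst-case relative error ≤ 222.2500 × 1/394 = 0.5641
solve Ax = b  →  x = [52.4123 -55.3027 32.1503]
2-norm of b is 6.0000; of x, 82.6987
re-solving with b+δb shifts x by Δx of norm 0.3148
relative error = 0.0038
tightness: 0.0038 against a bound of 0.5641 (unrounded ratio ≈ 0.0067)

0.0038
0.5641


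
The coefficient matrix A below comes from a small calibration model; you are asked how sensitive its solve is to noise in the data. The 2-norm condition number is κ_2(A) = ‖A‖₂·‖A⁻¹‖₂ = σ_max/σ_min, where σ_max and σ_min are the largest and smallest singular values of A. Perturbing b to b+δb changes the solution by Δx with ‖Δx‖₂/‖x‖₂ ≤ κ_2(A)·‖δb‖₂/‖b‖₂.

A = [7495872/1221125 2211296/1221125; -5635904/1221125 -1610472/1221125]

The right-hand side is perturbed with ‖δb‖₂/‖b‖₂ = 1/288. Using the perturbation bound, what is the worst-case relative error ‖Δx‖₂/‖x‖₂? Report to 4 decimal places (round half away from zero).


0.8480

form AᵀA = [3518060437504/59645850625 1026082294272/59645850625; 1026082294272/59645850625 299338002496/59645850625] with trace 6107837504/95433361 and determinant 6553600/95433361
λ_max, λ_min = (6107837504/95433361 ± √37303177246970351616/9107526391756321)/2 = 64, 102400/95433361
κ = σ_max/σ_min = 8/(320/9769) = 244.2250
bound on ‖Δx‖/‖x‖: κ·ε = 244.2250·1/288 = 0.8480


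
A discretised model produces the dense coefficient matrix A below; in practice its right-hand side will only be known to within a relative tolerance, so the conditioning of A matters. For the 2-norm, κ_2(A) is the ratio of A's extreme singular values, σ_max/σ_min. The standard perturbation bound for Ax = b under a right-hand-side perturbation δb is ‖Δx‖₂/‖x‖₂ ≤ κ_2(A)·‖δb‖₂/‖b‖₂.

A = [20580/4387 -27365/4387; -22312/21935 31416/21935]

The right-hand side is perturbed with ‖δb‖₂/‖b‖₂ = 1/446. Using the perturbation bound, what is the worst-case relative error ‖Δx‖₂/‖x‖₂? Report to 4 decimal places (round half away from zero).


0.3839

form AᵀA = [6595024/286225 -8792532/286225; -8792532/286225 11724001/286225] with trace 732761/11449 and determinant 1600/11449
solving λ² − 732761/11449·λ + 1600/11449 = 0 gives λ = 64, 25/11449
σ_max=√64=8, σ_min=√(25/11449)=(5/107) → κ = 171.2000
bound on ‖Δx‖/‖x‖: κ·ε = 171.2000·1/446 = 0.3839


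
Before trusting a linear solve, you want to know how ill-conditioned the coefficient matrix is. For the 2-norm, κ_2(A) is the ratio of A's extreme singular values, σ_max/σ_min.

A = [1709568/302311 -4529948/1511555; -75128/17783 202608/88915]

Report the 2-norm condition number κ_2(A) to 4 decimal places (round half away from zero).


284.5280

form AᵀA = [4553801281600/91391940721 -2428655483520/91391940721; -2428655483520/91391940721 1295355174544/91391940721] with trace 20239295696/316235089 and determinant 16000000/316235089
λ_max, λ_min = (20239295696/316235089 ± √409608851224428124416/100004631514837921)/2 = 64, 250000/316235089
κ_2(A) = √(λ_max/λ_min) = √(64 / (250000/316235089)) = 284.5280


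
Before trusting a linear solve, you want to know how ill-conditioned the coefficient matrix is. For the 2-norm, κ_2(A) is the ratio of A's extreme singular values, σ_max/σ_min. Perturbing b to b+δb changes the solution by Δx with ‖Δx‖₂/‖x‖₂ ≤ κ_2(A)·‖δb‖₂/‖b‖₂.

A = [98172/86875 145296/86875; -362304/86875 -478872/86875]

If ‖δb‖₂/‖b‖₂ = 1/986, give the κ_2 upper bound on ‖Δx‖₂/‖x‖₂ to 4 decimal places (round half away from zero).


0.0705

form AᵀA = [225443088/12075625 300417984/12075625; 300417984/12075625 400686912/12075625] with trace 1001808/19321 and determinant 6718464/12075625
solving λ² − 1001808/19321·λ + 6718464/12075625 = 0 gives λ = 1296/25, 5184/483025
so κ_2 = √((1296/25) / (5184/483025)) = 69.5000
worst-case relative error ≤ 69.5000 × 1/986 = 0.0705


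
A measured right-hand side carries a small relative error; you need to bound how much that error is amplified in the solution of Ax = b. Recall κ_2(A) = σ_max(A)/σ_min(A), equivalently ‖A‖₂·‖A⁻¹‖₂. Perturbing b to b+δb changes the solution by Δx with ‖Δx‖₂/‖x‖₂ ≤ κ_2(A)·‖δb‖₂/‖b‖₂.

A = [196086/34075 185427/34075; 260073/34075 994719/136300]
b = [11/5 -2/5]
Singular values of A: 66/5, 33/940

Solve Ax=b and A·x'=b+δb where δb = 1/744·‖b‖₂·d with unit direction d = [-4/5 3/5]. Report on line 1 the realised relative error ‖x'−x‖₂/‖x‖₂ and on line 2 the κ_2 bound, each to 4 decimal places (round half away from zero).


0.0015
0.5054

largest singular value 66/5, smallest 33/940
condition number: (66/5) ÷ (33/940) = 376.0000
bound on ‖Δx‖/‖x‖: κ·ε = 376.0000·1/744 = 0.5054
solve Ax = b  →  x = [39.3443 -41.2017]
‖b‖ = 2.2361, ‖x‖ = 56.9697
re-solving with b+δb shifts x by Δx of norm 0.0856
realised ‖Δx‖/‖x‖ = 0.0015
realised/bound (from unrounded values) ≈ 0.0030


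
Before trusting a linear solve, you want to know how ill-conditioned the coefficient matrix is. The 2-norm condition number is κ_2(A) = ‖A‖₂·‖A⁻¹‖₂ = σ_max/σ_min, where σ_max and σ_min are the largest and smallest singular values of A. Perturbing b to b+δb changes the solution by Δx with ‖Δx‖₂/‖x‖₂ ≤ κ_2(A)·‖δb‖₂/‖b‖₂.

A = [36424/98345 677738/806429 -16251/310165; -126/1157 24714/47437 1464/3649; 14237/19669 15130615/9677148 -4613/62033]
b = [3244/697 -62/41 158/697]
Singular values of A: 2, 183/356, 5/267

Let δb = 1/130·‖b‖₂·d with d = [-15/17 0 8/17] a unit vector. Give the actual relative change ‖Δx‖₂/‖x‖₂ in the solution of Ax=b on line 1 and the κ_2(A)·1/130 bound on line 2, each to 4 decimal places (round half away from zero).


σ_max = 2, σ_min = 5/267
condition number: 2 ÷ (5/267) = 106.8000
perturbation bound = 106.8000·1/130 = 0.8215
solve Ax = b  →  x = [-155.1959 65.7483 -131.2726]
‖b‖ = 4.8990, ‖x‖ = 213.6378
Δx = A⁻¹·δb where δb = 1/130·4.8990·d; ‖Δx‖ = 2.0124
relative error = 0.0094
so the bound overstates the realised error by a factor of ≈ 87.2173 (computed from the unrounded values)

0.0094
0.8215


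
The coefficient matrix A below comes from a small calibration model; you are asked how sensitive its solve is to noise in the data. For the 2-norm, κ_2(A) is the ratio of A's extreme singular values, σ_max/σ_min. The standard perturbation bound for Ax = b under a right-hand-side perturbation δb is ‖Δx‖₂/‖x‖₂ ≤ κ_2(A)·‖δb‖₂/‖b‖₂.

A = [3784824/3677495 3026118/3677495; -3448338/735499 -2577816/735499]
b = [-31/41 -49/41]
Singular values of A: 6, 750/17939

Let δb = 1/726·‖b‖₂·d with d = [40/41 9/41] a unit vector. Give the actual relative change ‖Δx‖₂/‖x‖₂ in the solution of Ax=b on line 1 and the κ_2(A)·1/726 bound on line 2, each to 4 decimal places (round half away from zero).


0.0019
0.1977

from the listed singular values, σ₁ = 6, σ_n = 750/17939
κ = σ_max/σ_min = 6/(750/17939) = 143.5120
perturbation bound = 143.5120·1/726 = 0.1977
solve Ax = b  →  x = [14.4845 -19.0349]
2-norm of b is 1.4142; of x, 23.9192
re-solving with b+δb shifts x by Δx of norm 0.0466
dividing the unrounded norms, ‖Δx‖/‖x‖ = 0.0019
so the bound overstates the realised error by a factor of ≈ 101.4808 (computed from the unrounded values)


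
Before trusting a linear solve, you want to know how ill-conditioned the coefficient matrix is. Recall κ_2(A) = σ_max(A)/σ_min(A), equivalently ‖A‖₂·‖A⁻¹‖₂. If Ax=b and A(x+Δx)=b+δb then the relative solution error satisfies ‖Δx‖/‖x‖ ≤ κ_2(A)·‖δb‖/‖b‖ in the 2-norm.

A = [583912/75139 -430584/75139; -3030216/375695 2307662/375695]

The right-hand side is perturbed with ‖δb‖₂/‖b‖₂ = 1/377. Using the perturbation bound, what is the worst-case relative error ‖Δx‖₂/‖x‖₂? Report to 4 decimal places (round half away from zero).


0.3436

form AᵀA = [21053554816/167832025 -15788696112/167832025; -15788696112/167832025 11843482084/167832025] with trace 1315881476/6713281 and determinant 15366400/6713281
eigenvalues of AᵀA: λ = (tr ± √(tr²−4·det))/2 = 196, 78400/6713281
κ = σ_max/σ_min = 14/(280/2591) = 129.5500
bound on ‖Δx‖/‖x‖: κ·ε = 129.5500·1/377 = 0.3436


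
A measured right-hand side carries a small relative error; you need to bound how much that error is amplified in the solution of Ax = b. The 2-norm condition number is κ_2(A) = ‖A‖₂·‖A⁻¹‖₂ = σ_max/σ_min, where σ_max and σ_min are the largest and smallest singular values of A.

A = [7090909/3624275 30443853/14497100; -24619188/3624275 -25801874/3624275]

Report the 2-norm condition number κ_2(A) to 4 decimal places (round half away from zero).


312.4375

AᵀA = [1050216653161/21016590841 4410814941225/84066363364; 4410814941225/84066363364 18525784665721/336265453456]; tr = 42008622017/399840016, det = 2825761/24990001
eigenvalues of AᵀA: λ = (tr ± √(tr²−4·det))/2 = 1681/16, 26896/24990001
κ_2(A) = √(λ_max/λ_min) = √((1681/16) / (26896/24990001)) = 312.4375


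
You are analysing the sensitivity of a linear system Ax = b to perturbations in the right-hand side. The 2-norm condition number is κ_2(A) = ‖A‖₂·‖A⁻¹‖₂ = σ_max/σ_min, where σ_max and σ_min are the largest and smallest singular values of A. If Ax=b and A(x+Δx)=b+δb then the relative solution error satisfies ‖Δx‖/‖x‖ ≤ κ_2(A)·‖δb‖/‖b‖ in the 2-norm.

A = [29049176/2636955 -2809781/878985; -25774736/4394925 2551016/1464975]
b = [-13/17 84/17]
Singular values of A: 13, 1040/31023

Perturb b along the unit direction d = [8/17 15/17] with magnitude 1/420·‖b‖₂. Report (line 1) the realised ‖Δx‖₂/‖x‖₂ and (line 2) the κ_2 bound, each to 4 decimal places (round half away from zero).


largest singular value 13, smallest 1040/31023
κ = σ_max/σ_min = 13/(1040/31023) = 387.7875
κ_2(A)·‖δb‖/‖b‖ = 0.9233
solve Ax = b  →  x = [33.1878 114.6111]
‖b‖ = 5.0000, ‖x‖ = 119.3195
re-solving with b+δb shifts x by Δx of norm 0.3551
relative error = 0.0030
so the bound overstates the realised error by a factor of ≈ 310.2306 (computed from the unrounded values)

0.0030
0.9233


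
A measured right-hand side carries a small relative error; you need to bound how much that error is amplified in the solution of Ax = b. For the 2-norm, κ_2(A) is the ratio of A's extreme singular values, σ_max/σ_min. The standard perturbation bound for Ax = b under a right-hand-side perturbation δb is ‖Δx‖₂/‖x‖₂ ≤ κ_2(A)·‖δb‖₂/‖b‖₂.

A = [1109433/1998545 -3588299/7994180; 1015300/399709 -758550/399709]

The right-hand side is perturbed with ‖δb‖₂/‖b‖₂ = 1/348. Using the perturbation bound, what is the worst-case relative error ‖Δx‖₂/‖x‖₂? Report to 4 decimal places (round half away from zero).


M = AᵀA = [16062875569/2376075025 -48183556707/9504300100; -48183556707/9504300100 144577710121/38017200400]. tr(M)=16063348769/1520688016, det(M)=714025/95043001
λ_max, λ_min = (16063348769/1520688016 ± √257961681881853853761/2312492042006016256)/2 = 169/16, 67600/95043001
σ_max=√(169/16)=(13/4), σ_min=√(67600/95043001)=(260/9749) → κ = 121.8625
worst-case relative error ≤ 121.8625 × 1/348 = 0.3502

0.3502


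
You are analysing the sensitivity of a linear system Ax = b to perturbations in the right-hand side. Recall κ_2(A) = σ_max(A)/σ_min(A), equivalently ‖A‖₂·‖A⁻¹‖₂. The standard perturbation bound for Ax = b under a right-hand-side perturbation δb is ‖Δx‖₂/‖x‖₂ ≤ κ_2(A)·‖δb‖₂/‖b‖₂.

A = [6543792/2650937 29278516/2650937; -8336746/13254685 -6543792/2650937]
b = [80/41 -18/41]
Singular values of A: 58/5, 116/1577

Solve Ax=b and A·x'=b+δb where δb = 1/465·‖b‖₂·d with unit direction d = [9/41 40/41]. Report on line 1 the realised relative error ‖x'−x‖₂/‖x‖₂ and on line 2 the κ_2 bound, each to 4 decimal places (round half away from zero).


0.3391
0.3391

from the listed singular values, σ₁ = 58/5, σ_n = 116/1577
condition number: (58/5) ÷ (116/1577) = 157.7000
worst-case relative error ≤ 157.7000 × 1/465 = 0.3391
solve Ax = b  →  x = [0.0378 0.1682]
‖b‖ = 2.0000, ‖x‖ = 0.1724
δb = ε·‖b‖·d = [0.0009 0.0042]; solving A·Δx = δb gives ‖Δx‖ = 0.0585
dividing the unrounded norms, ‖Δx‖/‖x‖ = 0.3391
tightness: 0.3391 against a bound of 0.3391; the bound is attained (ratio 1)


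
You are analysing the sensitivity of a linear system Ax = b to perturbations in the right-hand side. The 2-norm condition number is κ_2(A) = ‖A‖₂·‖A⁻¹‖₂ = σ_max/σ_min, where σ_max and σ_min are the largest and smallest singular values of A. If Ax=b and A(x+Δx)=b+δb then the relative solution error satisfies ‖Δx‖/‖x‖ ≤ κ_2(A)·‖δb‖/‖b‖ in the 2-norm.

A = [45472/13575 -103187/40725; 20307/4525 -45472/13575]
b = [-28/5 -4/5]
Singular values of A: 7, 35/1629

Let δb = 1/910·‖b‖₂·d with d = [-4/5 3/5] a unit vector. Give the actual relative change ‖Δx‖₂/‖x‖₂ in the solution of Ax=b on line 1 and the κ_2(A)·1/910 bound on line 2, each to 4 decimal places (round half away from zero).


from the listed singular values, σ₁ = 7, σ_n = 35/1629
κ_2(A) = 7 / (35/1629) = 325.8000
bound on ‖Δx‖/‖x‖: κ·ε = 325.8000·1/910 = 0.3580
solve Ax = b  →  x = [111.2457 149.2800]
‖b‖ = 5.6569, ‖x‖ = 186.1723
with δb = [-0.0050 0.0037], A·Δx = δb → ‖Δx‖ = 0.2893
relative error = 0.0016
realised/bound (from unrounded values) ≈ 0.0043

0.0016
0.3580


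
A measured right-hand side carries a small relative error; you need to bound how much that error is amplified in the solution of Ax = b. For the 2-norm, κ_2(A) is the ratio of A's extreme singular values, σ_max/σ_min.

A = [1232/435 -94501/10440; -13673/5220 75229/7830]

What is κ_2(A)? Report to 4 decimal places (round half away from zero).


54.0000

AᵀA = [96437/6480 -493801/9720; -493801/9720 40647893/233280]; tr = 8823925/46656, det = 9150625/746496
eigenvalues of AᵀA: λ = (tr ± √(tr²−4·det))/2 = 3025/16, 3025/46656
so κ_2 = √((3025/16) / (3025/46656)) = 54.0000


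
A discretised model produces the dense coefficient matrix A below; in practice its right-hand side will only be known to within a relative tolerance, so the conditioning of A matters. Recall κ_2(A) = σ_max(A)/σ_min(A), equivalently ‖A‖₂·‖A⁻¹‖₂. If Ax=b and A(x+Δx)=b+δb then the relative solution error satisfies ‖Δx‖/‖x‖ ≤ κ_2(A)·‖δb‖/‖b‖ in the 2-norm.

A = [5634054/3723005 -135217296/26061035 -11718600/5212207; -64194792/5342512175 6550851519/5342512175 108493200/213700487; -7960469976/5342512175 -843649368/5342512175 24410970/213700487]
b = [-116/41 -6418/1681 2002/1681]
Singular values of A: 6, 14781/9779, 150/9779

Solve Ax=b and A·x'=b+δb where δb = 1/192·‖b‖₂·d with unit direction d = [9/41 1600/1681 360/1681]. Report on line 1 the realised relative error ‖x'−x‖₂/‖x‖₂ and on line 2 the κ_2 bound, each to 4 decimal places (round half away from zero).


from the listed singular values, σ₁ = 6, σ_n = 150/9779
κ_2(A) = 6 / (150/9779) = 391.1600
bound on ‖Δx‖/‖x‖: κ·ε = 391.1600·1/192 = 2.0373
solve Ax = b  →  x = [-29.4397 96.2104 -240.5856]
‖b‖₂ = 4.8990 and ‖x‖₂ = 260.7769
re-solving with b+δb shifts x by Δx of norm 1.6634
dividing the unrounded norms, ‖Δx‖/‖x‖ = 0.0064
tightness: 0.0064 against a bound of 2.0373 (unrounded ratio ≈ 0.0031)

0.0064
2.0373


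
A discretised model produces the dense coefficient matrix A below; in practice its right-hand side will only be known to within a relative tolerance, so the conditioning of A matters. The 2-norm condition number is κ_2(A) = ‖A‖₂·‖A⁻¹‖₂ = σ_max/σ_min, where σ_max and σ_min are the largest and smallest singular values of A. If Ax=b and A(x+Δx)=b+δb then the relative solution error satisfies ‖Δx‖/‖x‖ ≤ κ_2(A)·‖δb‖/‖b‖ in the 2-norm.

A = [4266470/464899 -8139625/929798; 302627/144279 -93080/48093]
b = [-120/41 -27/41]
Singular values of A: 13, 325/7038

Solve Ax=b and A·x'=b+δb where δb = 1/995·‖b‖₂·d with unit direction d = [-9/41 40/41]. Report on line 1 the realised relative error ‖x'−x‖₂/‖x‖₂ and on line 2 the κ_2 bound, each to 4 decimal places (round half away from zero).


0.2829
0.2829

σ_max = 13, σ_min = 325/7038
κ = σ_max/σ_min = 13/(325/7038) = 281.5200
bound on ‖Δx‖/‖x‖: κ·ε = 281.5200·1/995 = 0.2829
solve Ax = b  →  x = [-0.1671 0.1592]
‖b‖ = 3.0000, ‖x‖ = 0.2308
re-solving with b+δb shifts x by Δx of norm 0.0653
realised ‖Δx‖/‖x‖ = 0.2829
tightness: 0.2829 against a bound of 0.2829; the bound is attained (ratio 1)


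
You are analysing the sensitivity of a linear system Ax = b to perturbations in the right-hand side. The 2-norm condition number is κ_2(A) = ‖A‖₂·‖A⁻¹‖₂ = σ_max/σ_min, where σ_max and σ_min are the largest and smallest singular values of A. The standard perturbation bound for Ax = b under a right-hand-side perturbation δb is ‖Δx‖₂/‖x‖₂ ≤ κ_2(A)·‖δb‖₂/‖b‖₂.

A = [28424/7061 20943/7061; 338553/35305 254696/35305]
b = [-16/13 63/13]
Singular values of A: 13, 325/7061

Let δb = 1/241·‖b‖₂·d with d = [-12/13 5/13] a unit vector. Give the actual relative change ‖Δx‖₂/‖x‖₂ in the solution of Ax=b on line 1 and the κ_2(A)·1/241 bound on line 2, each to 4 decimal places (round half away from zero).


0.0069
1.1720

largest singular value 13, smallest 325/7061
condition number: 13 ÷ (325/7061) = 282.4400
bound on ‖Δx‖/‖x‖: κ·ε = 282.4400·1/241 = 1.1720
solve Ax = b  →  x = [-38.8609 52.3274]
2-norm of b is 5.0000; of x, 65.1792
with δb = [-0.0192 0.0080], A·Δx = δb → ‖Δx‖ = 0.4508
dividing the unrounded norms, ‖Δx‖/‖x‖ = 0.0069
so the bound overstates the realised error by a factor of ≈ 169.4659 (computed from the unrounded values)


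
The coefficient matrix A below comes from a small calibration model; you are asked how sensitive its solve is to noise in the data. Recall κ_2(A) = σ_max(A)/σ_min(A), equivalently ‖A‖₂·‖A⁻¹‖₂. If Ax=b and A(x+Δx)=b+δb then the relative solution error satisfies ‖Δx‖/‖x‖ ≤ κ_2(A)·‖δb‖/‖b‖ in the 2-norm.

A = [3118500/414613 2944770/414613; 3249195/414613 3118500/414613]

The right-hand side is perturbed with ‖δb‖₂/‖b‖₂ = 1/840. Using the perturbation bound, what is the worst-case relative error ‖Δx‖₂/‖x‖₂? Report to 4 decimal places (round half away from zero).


0.2935

AᵀA = [24116897025/204404209 22967752500/204404209; 22967752500/204404209 21874806900/204404209]; tr = 54686925/243049, det = 202500/243049
λ_max, λ_min = (54686925/243049 ± √2990462896265625/59072816401)/2 = 225, 900/243049
κ = σ_max/σ_min = 15/(30/493) = 246.5000
perturbation bound = 246.5000·1/840 = 0.2935


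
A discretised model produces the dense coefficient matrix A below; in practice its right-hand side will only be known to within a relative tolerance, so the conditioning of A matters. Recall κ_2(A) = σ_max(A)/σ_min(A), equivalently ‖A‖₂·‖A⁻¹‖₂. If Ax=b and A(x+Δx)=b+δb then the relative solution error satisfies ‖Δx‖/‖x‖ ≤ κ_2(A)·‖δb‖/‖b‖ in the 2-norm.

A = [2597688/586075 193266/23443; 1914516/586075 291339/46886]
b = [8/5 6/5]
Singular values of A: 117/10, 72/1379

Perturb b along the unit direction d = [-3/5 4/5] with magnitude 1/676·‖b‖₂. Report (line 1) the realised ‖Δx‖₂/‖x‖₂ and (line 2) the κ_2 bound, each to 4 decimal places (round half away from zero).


largest singular value 117/10, smallest 72/1379
condition number: (117/10) ÷ (72/1379) = 224.0875
bound on ‖Δx‖/‖x‖: κ·ε = 224.0875·1/676 = 0.3315
solve Ax = b  →  x = [0.0804 0.1508]
‖b‖₂ = 2.0000 and ‖x‖₂ = 0.1709
Δx = A⁻¹·δb where δb = 1/676·2.0000·d; ‖Δx‖ = 0.0567
realised ‖Δx‖/‖x‖ = 0.3315
tightness: 0.3315 against a bound of 0.3315; the bound is attained (ratio 1)

0.3315
0.3315


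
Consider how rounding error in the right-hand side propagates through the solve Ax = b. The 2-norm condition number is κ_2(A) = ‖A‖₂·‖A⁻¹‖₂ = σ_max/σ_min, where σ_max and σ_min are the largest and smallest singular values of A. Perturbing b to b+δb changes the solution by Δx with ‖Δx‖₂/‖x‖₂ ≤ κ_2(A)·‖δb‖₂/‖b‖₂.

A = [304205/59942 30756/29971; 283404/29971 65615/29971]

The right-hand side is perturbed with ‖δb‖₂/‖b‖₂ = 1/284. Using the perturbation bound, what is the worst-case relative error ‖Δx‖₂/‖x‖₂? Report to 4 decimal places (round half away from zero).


form AᵀA = [1431875401/12432676 80531550/3108169; 80531550/3108169 18170449/3108169] with trace 895037/7396 and determinant 14641/7396
eigenvalues of AᵀA: λ = (tr ± √(tr²−4·det))/2 = 121, 121/7396
so κ_2 = √(121 / (121/7396)) = 86.0000
perturbation bound = 86.0000·1/284 = 0.3028

0.3028


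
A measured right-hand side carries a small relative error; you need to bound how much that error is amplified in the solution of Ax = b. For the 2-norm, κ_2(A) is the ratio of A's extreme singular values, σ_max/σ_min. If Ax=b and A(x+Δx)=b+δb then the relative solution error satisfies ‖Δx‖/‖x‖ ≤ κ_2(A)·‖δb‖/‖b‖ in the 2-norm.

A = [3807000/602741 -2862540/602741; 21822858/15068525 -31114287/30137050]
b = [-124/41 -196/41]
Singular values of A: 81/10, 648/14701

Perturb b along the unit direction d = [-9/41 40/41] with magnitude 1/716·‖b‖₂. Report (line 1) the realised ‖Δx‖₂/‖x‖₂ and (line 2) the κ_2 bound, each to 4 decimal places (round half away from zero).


σ_max = 81/10, σ_min = 648/14701
κ_2(A) = (81/10) / (648/14701) = 183.7625
worst-case relative error ≤ 183.7625 × 1/716 = 0.2567
solve Ax = b  →  x = [-54.8432 -72.3012]
2-norm of b is 5.6569; of x, 90.7483
δb = ε·‖b‖·d = [-0.0017 0.0077]; solving A·Δx = δb gives ‖Δx‖ = 0.1792
dividing the unrounded norms, ‖Δx‖/‖x‖ = 0.0020
realised/bound (from unrounded values) ≈ 0.0077

0.0020
0.2567


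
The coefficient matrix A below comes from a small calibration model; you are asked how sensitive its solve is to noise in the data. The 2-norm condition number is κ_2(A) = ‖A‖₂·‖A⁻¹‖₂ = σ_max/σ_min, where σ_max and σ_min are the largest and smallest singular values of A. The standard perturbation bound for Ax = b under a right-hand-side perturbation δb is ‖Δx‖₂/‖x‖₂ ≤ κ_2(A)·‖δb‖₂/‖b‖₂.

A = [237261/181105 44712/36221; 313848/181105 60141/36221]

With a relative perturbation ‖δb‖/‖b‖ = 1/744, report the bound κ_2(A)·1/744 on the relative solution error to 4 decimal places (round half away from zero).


0.3358

form AᵀA = [6191733969/1311960841 5896709280/1311960841; 5896709280/1311960841 5616102825/1311960841] with trace 14040234/1560001 and determinant 2025/1560001
solving λ² − 14040234/1560001·λ + 2025/1560001 = 0 gives λ = 9, 225/1560001
σ_max=√9=3, σ_min=√(225/1560001)=(15/1249) → κ = 249.8000
κ_2(A)·‖δb‖/‖b‖ = 0.3358


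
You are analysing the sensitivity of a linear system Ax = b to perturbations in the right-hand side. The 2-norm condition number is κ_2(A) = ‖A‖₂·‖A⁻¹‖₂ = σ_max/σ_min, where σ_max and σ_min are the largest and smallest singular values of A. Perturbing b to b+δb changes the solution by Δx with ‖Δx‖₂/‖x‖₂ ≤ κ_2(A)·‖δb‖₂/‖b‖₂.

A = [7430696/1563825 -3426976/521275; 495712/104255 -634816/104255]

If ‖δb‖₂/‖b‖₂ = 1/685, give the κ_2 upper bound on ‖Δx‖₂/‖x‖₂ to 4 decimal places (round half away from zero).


0.0787

AᵀA = [131396646976/2907905625 -58342758656/969301875; -58342758656/969301875 25944052736/323100625]; tr = 14595724864/116316225, det = 629407744/116316225
eigenvalues of AᵀA: λ = (tr ± √(tr²−4·det))/2 = 3136/25, 200704/4652649
σ_max=√(3136/25)=(56/5), σ_min=√(200704/4652649)=(448/2157) → κ = 53.9250
κ_2(A)·‖δb‖/‖b‖ = 0.0787


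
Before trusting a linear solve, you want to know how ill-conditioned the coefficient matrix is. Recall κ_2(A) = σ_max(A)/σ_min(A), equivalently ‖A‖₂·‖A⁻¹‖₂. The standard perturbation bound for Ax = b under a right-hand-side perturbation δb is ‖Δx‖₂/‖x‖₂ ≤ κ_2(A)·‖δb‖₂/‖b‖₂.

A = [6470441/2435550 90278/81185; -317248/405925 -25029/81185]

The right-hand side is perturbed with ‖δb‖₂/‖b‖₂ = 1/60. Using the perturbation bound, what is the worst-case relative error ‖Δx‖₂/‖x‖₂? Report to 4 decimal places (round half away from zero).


form AᵀA = [5598753637/730080468 194394115/60840039; 194394115/60840039 27004825/20280013] with trace 505455949/56160036 and determinant 15625/6240004
char-poly roots: 9 and 15625/56160036
κ = σ_max/σ_min = 3/(125/7494) = 179.8560
κ_2(A)·‖δb‖/‖b‖ = 2.9976

2.9976


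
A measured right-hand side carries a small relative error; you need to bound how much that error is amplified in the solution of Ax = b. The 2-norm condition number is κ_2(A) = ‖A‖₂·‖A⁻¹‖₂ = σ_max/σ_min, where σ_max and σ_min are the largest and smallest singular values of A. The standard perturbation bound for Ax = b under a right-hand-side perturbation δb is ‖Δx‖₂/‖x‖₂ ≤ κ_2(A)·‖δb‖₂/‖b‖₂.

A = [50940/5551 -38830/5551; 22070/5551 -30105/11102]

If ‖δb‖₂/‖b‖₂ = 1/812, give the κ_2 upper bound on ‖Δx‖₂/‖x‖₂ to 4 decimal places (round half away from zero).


M = AᵀA = [18236500/182329 -13669875/182329; -13669875/182329 41049625/729316]. tr(M)=113995625/729316, det(M)=1562500/182329
λ_max, λ_min = (113995625/729316 ± √12976769619140625/531901827856)/2 = 625/4, 10000/182329
σ_max=√(625/4)=(25/2), σ_min=√(10000/182329)=(100/427) → κ = 53.3750
bound on ‖Δx‖/‖x‖: κ·ε = 53.3750·1/812 = 0.0657

0.0657


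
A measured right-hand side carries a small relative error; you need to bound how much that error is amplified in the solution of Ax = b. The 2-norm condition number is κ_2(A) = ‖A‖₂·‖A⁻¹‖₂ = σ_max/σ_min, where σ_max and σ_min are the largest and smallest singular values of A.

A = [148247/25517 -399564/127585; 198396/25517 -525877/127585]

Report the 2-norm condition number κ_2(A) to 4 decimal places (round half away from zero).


M = AᵀA = [3608126225/38301017 -1924306560/38301017; -1924306560/38301017 1026348257/38301017]. tr(M)=272616146/2253001, det(M)=366025/2253001
eigenvalues of AᵀA: λ = (tr ± √(tr²−4·det))/2 = 121, 3025/2253001
so κ_2 = √(121 / (3025/2253001)) = 300.2000

300.2000


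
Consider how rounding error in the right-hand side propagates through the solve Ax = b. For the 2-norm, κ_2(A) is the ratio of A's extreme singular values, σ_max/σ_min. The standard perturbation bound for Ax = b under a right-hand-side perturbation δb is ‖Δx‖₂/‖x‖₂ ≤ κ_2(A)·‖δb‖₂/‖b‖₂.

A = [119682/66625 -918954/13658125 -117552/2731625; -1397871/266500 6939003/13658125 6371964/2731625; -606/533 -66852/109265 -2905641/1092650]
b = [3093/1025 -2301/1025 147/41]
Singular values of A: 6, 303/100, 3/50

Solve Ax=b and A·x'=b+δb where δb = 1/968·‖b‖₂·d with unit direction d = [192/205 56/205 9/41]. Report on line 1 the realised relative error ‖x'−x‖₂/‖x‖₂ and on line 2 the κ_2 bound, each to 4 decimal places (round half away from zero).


from the listed singular values, σ₁ = 6, σ_n = 3/50
κ = σ_max/σ_min = 6/(3/50) = 100.0000
perturbation bound = 100.0000·1/968 = 0.1033
solve Ax = b  →  x = [0.0807 -49.0233 9.8963]
2-norm of b is 5.1962; of x, 50.0123
Δx = A⁻¹·δb where δb = 1/968·5.1962·d; ‖Δx‖ = 0.0895
dividing the unrounded norms, ‖Δx‖/‖x‖ = 0.0018
so the bound overstates the realised error by a factor of ≈ 57.7492 (computed from the unrounded values)

0.0018
0.1033


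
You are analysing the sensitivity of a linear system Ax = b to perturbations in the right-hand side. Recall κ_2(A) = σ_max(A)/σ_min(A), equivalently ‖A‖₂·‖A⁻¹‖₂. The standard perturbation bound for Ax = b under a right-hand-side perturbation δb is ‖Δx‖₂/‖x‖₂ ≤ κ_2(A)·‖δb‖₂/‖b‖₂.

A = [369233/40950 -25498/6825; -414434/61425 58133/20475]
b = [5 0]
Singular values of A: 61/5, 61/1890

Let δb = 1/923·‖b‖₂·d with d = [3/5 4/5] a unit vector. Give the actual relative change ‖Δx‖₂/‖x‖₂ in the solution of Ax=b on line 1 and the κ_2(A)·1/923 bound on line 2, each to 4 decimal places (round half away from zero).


0.0018
0.4095

from the listed singular values, σ₁ = 61/5, σ_n = 61/1890
κ_2(A) = (61/5) / (61/1890) = 378.0000
perturbation bound = 378.0000·1/923 = 0.4095
solve Ax = b  →  x = [36.0530 85.6747]
‖b‖ = 5.0000, ‖x‖ = 92.9514
with δb = [0.0033 0.0043], A·Δx = δb → ‖Δx‖ = 0.1678
relative error = 0.0018
tightness: 0.0018 against a bound of 0.4095 (unrounded ratio ≈ 0.0044)


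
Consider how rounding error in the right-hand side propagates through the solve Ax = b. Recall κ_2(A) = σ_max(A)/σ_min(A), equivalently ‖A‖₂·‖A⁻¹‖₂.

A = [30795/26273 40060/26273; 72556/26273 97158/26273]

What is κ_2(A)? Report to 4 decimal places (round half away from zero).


202.1000

form AᵀA = [36761569/4084441 49012092/4084441; 49012092/4084441 65351956/4084441] with trace 102113525/4084441 and determinant 62500/4084441
solving λ² − 102113525/4084441·λ + 62500/4084441 = 0 gives λ = 25, 2500/4084441
σ_max=√25=5, σ_min=√(2500/4084441)=(50/2021) → κ = 202.1000


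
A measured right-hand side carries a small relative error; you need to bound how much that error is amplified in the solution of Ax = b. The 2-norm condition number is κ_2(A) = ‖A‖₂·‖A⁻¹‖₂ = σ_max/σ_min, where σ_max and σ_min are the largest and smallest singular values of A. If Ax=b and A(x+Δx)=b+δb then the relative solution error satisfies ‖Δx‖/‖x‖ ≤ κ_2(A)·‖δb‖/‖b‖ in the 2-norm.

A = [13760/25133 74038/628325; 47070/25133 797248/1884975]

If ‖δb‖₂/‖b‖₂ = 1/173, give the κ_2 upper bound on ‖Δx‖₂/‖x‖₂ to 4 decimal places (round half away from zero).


M = AᵀA = [2404922500/631667689 541103360/631667689; 541103360/631667689 1095902404/5685009201]. tr(M)=13527784/3381921, det(M)=400/3381921
λ_max, λ_min = (13527784/3381921 ± √182995528877056/11437389650241)/2 = 4, 100/3381921
σ_max=√4=2, σ_min=√(100/3381921)=(10/1839) → κ = 367.8000
κ_2(A)·‖δb‖/‖b‖ = 2.1260

2.1260


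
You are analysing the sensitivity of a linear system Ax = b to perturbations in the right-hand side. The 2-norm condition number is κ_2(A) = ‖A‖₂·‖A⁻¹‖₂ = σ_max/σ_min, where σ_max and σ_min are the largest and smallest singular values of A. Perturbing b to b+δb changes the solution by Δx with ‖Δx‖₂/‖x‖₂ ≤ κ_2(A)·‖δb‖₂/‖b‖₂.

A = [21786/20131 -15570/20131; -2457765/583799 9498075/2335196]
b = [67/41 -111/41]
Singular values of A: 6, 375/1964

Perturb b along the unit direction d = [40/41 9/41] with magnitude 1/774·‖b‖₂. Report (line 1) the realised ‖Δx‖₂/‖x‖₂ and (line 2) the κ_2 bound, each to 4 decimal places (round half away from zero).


0.0041
0.0406

σ_max = 6, σ_min = 375/1964
κ_2(A) = 6 / (375/1964) = 31.4240
κ_2(A)·‖δb‖/‖b‖ = 0.0406
solve Ax = b  →  x = [3.9740 3.4477]
‖b‖₂ = 3.1623 and ‖x‖₂ = 5.2611
δb = ε·‖b‖·d = [0.0040 0.0009]; solving A·Δx = δb gives ‖Δx‖ = 0.0214
realised ‖Δx‖/‖x‖ = 0.0041
so the bound overstates the realised error by a factor of ≈ 9.9823 (computed from the unrounded values)


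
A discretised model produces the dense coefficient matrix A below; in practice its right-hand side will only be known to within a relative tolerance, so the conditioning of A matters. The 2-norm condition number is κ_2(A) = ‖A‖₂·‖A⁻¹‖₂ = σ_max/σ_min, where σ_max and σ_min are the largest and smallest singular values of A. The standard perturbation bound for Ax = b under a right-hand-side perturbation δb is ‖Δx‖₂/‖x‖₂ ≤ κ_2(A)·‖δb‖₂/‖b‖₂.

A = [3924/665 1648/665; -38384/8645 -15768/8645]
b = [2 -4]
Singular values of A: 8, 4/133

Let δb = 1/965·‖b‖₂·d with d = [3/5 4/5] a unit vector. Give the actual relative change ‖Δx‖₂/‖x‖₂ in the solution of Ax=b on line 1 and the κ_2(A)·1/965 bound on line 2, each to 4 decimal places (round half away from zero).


from the listed singular values, σ₁ = 8, σ_n = 4/133
κ_2(A) = 8 / (4/133) = 266.0000
perturbation bound = 266.0000·1/965 = 0.2756
solve Ax = b  →  x = [26.0385 -61.1923]
2-norm of b is 4.4721; of x, 66.5019
δb = ε·‖b‖·d = [0.0028 0.0037]; solving A·Δx = δb gives ‖Δx‖ = 0.1541
realised ‖Δx‖/‖x‖ = 0.0023
so the bound overstates the realised error by a factor of ≈ 118.9622 (computed from the unrounded values)

0.0023
0.2756


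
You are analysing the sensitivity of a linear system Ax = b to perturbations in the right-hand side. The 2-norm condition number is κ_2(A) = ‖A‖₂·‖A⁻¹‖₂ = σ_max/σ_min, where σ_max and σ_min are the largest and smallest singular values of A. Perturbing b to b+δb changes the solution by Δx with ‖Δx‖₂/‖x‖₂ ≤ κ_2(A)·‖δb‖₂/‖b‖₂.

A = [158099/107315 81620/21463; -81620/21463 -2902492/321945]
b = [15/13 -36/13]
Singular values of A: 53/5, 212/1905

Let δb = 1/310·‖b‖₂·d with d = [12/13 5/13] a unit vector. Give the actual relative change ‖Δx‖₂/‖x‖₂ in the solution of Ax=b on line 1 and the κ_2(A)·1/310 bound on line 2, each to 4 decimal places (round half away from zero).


0.3073
0.3073

σ_max = 53/5, σ_min = 212/1905
κ_2(A) = (53/5) / (212/1905) = 95.2500
bound on ‖Δx‖/‖x‖: κ·ε = 95.2500·1/310 = 0.3073
solve Ax = b  →  x = [0.1089 0.2612]
‖b‖₂ = 3.0000 and ‖x‖₂ = 0.2830
with δb = [0.0089 0.0037], A·Δx = δb → ‖Δx‖ = 0.0870
dividing the unrounded norms, ‖Δx‖/‖x‖ = 0.3073
tightness: 0.3073 against a bound of 0.3073; the bound is attained (ratio 1)
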